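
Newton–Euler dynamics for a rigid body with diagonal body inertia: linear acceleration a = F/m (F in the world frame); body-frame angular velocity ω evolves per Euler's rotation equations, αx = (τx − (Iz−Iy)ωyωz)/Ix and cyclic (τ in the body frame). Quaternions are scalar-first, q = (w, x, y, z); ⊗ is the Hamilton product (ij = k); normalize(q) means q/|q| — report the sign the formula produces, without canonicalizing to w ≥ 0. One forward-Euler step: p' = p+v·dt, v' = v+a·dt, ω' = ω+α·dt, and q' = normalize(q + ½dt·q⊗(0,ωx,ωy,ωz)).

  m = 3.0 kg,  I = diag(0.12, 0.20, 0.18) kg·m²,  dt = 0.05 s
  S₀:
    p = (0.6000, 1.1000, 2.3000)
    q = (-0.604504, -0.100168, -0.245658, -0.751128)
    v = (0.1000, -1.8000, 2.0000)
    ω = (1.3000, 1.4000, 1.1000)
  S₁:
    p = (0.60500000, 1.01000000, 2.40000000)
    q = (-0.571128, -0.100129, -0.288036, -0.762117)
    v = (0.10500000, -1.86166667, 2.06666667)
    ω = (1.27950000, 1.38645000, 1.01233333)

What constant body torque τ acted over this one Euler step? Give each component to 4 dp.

τ = (-0.0800, -0.1400, -0.1700)

Δω = ω₁−ω₀ = (-0.02050000, -0.01355000, -0.08766667)
gyro term ω₀×Iω₀ = (-0.0308, -0.0858, 0.1456)
applied torque τ = (-0.0800, -0.1400, -0.1700)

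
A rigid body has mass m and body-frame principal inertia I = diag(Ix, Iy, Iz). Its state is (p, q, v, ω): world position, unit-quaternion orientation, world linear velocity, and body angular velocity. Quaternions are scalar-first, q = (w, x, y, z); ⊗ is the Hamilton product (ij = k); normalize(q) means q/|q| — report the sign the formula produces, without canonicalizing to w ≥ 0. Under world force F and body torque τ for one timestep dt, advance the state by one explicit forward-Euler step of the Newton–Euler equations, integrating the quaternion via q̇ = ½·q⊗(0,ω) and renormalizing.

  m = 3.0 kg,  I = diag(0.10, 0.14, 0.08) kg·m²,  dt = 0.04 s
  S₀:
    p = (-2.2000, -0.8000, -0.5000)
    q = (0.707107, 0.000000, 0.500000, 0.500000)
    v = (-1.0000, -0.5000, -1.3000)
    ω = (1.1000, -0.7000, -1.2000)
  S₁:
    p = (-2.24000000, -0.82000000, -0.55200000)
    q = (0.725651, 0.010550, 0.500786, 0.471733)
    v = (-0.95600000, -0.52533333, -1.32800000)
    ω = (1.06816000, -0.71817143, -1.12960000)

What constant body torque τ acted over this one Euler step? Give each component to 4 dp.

rate change Δω = (-0.03184000, -0.01817143, 0.07040000)
gyro term ω₀×Iω₀ = (-0.0504, -0.0264, -0.0308)
τ = I·(Δω/dt) + ω₀×(Iω₀) = (-0.1300, -0.0900, 0.1100)

τ = (-0.1300, -0.0900, 0.1100)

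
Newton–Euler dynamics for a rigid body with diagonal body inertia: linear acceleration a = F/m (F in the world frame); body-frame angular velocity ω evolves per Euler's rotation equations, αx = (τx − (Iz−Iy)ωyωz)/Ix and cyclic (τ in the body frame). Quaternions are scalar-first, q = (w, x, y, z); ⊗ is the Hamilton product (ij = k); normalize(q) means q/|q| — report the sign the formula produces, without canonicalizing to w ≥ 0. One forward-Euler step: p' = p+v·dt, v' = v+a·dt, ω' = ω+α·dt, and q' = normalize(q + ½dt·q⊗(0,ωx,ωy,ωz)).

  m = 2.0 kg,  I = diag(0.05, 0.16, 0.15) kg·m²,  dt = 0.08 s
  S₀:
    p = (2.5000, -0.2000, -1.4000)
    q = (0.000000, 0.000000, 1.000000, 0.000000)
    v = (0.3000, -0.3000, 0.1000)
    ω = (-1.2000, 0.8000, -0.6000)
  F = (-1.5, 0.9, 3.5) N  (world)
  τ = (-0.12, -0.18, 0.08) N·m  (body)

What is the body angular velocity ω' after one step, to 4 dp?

ω' = (-1.3997, 0.7460, -0.5010)

(τ − ω×Iω)/I = (-2.4960, -0.6750, 1.2373)
ω' = ω + α·dt = (-1.3997, 0.7460, -0.5010)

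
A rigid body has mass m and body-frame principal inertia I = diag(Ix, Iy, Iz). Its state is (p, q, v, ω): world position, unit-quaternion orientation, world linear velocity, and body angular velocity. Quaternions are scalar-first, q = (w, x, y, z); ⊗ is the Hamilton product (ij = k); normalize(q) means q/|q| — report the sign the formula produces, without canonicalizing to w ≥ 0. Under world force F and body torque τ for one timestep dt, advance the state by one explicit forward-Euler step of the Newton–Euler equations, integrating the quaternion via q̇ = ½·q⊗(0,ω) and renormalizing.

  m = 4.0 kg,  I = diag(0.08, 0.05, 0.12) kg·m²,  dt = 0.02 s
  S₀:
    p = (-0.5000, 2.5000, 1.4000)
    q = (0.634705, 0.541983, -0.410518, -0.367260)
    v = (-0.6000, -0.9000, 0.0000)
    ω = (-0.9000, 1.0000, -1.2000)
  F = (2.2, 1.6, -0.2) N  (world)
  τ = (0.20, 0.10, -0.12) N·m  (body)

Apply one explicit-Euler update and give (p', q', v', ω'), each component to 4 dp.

p' = (-0.5120, 2.4820, 1.4000)
q' = (0.6392, 0.5448, -0.3943, -0.3731)
v' = (-0.5890, -0.8920, -0.0010)
ω' = (-0.8290, 1.0573, -1.2245)

p' = p + v·dt = (-0.5120, 2.4820, 1.4000)
v + (F/m)dt = (-0.5890, -0.8920, -0.0010)
gyro term ω×Iω = (-0.0840, -0.0432, 0.0270)
angular accel α = (3.5500, 2.8640, -1.2250)
ω + α·dt = (-0.8290, 1.0573, -1.2245)
q⊗(0,ω) = (0.4575907, 0.2886471, 1.6156186, -0.5891292)
updated quaternion q' = (0.6392, 0.5448, -0.3943, -0.3731)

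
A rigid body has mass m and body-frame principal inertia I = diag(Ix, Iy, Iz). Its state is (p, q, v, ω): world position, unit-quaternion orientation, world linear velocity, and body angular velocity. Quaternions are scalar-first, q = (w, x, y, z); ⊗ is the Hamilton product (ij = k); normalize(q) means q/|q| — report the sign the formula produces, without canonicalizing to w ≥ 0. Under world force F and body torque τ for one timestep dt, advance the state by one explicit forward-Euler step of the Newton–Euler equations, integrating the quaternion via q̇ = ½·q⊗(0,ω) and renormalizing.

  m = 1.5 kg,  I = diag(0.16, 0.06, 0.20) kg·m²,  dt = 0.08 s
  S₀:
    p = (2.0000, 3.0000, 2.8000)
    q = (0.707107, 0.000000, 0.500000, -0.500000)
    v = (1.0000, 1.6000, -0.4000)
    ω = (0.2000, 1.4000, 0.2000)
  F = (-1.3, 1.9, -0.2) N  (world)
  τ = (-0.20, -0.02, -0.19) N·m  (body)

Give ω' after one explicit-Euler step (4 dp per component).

gyro term ω×Iω = (0.0392, -0.0016, -0.0280)
(τ − ω×Iω)/I = (-1.4950, -0.3067, -0.8100)
ω' = ω + α·dt = (0.0804, 1.3755, 0.1352)

ω' = (0.0804, 1.3755, 0.1352)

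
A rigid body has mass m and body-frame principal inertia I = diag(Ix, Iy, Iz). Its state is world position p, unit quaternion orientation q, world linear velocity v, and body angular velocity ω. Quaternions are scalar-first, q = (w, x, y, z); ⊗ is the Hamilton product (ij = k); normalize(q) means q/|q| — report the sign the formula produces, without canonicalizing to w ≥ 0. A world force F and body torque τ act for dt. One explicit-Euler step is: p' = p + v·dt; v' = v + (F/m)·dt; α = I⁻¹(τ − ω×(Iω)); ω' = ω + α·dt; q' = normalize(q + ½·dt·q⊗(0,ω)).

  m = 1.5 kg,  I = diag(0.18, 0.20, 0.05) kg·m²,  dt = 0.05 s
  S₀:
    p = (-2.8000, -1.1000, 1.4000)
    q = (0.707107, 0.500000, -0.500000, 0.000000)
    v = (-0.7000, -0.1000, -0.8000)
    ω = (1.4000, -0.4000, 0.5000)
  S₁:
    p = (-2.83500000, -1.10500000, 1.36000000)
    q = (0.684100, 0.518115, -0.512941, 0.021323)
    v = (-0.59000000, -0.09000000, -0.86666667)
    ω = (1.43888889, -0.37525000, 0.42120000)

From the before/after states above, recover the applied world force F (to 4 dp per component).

v₁ − v₀ = (0.11000000, 0.01000000, -0.06666667)
m·(v₁−v₀)/dt = (3.3000, 0.3000, -2.0000)

F = (3.3000, 0.3000, -2.0000)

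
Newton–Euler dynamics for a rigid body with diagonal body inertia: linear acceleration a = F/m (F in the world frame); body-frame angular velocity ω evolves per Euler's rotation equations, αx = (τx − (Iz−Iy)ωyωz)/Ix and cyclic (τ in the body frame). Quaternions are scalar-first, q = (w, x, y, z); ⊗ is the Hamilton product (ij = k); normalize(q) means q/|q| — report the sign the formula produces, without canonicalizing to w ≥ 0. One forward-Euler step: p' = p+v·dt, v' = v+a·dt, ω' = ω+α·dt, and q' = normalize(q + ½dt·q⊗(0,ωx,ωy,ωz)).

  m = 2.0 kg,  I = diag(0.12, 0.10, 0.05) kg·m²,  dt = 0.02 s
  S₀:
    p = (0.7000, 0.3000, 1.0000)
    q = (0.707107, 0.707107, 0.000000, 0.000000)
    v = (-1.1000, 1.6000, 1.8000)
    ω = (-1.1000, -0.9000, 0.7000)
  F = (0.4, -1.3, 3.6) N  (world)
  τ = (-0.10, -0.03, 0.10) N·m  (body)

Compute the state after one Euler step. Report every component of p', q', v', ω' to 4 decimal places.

p' = (0.6780, 0.3320, 1.0360)
q' = (0.7148, 0.6992, -0.0113, -0.0014)
v' = (-1.0960, 1.5870, 1.8360)
ω' = (-1.1219, -0.8952, 0.7479)

angular accel α = (-1.0958, 0.2390, 2.3960)
ω + α·dt = (-1.1219, -0.8952, 0.7479)
Hamilton product q⊗(0,ω) = (0.7778177, -0.7778177, -1.1313712, -0.1414214)
q' = normalize(q + ½dt·q⊗(0,ω)) = (0.7148, 0.6992, -0.0113, -0.0014)
new position p' = (0.6780, 0.3320, 1.0360)
new velocity v' = (-1.0960, 1.5870, 1.8360)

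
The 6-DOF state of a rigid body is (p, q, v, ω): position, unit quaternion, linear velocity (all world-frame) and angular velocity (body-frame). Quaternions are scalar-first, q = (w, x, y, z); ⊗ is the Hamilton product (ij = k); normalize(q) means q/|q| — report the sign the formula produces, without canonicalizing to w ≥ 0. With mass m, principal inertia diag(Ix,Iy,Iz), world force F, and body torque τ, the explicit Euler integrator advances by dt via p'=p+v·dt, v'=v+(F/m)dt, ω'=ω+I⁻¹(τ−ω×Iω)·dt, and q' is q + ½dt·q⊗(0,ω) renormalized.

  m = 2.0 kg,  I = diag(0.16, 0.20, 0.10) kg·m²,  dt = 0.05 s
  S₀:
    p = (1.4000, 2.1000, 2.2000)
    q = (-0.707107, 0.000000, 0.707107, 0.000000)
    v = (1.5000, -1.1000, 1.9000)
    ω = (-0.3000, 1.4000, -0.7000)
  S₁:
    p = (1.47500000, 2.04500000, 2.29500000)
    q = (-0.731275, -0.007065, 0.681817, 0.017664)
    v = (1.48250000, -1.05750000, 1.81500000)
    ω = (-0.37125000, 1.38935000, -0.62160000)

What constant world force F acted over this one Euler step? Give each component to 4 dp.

F = (-0.7000, 1.7000, -3.4000)

Δv = v₁−v₀ = (-0.01750000, 0.04250000, -0.08500000)
F = m·Δv/dt = (-0.7000, 1.7000, -3.4000)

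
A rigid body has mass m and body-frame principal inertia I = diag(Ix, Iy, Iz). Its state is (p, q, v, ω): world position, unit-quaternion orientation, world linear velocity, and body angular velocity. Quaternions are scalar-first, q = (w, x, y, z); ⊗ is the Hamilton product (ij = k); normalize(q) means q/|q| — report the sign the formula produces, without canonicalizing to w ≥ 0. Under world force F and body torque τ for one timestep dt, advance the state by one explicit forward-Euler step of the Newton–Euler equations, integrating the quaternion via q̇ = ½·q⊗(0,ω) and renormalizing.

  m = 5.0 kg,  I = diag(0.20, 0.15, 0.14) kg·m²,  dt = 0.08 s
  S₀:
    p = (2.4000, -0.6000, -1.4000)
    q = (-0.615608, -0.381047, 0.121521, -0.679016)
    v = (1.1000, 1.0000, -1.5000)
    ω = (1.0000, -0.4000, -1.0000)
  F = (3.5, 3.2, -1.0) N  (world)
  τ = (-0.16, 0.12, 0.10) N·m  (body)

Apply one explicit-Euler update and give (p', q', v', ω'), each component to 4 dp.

α = I⁻¹(τ − ω×Iω) = (-0.7800, 1.2000, 0.5714)
ω + α·dt = (0.9376, -0.3040, -0.9543)
q⊗(0,ω) = (-0.2493606, -1.0087354, -0.8138198, 0.6465058)
updated quaternion q' = (-0.6245, -0.4207, 0.0888, -0.6520)
linear accel F/m = (0.7000, 0.6400, -0.2000)
new position p' = (2.4880, -0.5200, -1.5200)
new velocity v' = (1.1560, 1.0512, -1.5160)

p' = (2.4880, -0.5200, -1.5200)
q' = (-0.6245, -0.4207, 0.0888, -0.6520)
v' = (1.1560, 1.0512, -1.5160)
ω' = (0.9376, -0.3040, -0.9543)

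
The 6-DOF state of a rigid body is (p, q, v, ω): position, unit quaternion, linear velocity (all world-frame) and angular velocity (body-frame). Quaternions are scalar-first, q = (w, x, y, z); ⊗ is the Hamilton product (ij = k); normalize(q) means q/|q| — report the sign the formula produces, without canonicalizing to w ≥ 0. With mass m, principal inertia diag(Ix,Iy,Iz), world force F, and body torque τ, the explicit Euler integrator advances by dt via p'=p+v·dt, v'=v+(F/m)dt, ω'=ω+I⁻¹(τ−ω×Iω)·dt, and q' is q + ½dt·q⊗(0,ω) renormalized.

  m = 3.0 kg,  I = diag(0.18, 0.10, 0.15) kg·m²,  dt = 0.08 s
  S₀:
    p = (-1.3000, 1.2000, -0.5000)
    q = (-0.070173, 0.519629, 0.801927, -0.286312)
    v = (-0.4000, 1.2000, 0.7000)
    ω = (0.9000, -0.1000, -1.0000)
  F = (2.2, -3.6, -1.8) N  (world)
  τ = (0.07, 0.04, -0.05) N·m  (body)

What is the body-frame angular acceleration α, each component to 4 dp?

α = (0.3611, 0.6700, -0.3813)

ω×(Iω) gyroscopic = (0.0050, -0.0270, 0.0072)
α = I⁻¹(τ − ω×Iω) = (0.3611, 0.6700, -0.3813)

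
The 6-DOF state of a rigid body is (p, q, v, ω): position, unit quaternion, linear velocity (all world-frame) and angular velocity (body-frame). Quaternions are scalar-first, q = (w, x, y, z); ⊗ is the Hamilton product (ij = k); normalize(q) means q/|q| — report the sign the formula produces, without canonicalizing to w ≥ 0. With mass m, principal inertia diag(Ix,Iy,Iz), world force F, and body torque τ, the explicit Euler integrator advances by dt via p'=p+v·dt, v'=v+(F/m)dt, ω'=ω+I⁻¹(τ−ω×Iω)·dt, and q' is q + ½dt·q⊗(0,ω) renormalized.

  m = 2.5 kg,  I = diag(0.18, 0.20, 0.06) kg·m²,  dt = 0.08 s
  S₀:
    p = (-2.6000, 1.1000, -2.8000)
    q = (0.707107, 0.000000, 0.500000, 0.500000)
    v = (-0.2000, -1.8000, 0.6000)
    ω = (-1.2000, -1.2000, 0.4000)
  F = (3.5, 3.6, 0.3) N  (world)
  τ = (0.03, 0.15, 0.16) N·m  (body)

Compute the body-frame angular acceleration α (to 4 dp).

ω×(Iω) gyroscopic = (0.0672, -0.0576, 0.0288)
angular accel α = (-0.2067, 1.0380, 2.1867)

α = (-0.2067, 1.0380, 2.1867)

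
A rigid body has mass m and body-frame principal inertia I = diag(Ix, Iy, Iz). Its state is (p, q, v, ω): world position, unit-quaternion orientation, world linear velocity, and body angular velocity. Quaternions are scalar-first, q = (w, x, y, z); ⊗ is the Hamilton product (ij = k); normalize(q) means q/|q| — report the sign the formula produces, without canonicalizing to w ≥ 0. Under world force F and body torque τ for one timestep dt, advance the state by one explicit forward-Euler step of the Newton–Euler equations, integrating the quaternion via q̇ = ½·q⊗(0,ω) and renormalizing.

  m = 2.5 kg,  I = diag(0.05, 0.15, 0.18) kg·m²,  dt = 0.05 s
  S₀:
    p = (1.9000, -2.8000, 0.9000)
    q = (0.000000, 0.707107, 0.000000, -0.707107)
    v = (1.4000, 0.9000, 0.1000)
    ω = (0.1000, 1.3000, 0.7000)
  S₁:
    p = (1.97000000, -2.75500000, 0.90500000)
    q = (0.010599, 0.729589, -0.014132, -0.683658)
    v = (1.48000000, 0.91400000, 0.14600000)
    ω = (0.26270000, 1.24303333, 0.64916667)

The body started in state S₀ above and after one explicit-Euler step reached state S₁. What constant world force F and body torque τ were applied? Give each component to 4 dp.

Δω = ω₁−ω₀ = (0.16270000, -0.05696667, -0.05083333)
τ = I·(Δω/dt) + ω₀×(Iω₀) = (0.1900, -0.1800, -0.1700)
v₁ − v₀ = (0.08000000, 0.01400000, 0.04600000)
applied force F = (4.0000, 0.7000, 2.3000)

F = (4.0000, 0.7000, 2.3000)
τ = (0.1900, -0.1800, -0.1700)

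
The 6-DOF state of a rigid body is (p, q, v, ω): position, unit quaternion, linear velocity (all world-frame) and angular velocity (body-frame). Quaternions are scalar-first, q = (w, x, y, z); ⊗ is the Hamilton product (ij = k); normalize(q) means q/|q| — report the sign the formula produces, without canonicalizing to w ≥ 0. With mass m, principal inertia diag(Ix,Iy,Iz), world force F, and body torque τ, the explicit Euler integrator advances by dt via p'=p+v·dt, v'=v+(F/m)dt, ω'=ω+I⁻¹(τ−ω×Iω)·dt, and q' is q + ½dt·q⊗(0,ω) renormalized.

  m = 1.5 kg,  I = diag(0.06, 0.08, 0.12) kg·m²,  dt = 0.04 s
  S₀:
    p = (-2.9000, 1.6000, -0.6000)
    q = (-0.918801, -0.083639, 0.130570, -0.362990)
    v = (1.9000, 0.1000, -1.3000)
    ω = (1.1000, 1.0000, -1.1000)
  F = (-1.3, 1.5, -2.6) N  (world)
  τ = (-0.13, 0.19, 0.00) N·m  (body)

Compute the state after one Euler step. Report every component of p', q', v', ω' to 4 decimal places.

precession coupling ω×(Iω) = (-0.0440, 0.0726, 0.0220)
α = I⁻¹(τ − ω×Iω) = (-1.4333, 1.4675, -0.1833)
ω' = ω + α·dt = (1.0427, 1.0587, -1.1073)
q⊗(0,ω) = (-0.4378561, -0.7913181, -1.4100929, 0.7834151)
updated quaternion q' = (-0.9269, -0.0994, 0.1023, -0.3471)
a = (-0.8667, 1.0000, -1.7333)
new position p' = (-2.8240, 1.6040, -0.6520)
v' = v + a·dt = (1.8653, 0.1400, -1.3693)

p' = (-2.8240, 1.6040, -0.6520)
q' = (-0.9269, -0.0994, 0.1023, -0.3471)
v' = (1.8653, 0.1400, -1.3693)
ω' = (1.0427, 1.0587, -1.1073)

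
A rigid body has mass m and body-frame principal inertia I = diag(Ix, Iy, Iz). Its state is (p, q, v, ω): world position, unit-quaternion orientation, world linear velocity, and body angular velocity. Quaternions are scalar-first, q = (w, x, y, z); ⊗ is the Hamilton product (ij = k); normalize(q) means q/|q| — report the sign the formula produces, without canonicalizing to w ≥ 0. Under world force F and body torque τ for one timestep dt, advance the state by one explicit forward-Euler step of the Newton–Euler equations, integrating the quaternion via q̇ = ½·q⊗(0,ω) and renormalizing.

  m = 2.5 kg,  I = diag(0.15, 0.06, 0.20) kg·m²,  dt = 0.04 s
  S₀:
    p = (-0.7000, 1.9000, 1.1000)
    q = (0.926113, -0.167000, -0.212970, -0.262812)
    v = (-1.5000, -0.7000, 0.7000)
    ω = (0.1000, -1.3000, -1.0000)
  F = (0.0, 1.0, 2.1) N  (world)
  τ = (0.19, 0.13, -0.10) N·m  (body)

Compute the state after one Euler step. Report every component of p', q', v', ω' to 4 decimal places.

a = F/m = (0.0000, 0.4000, 0.8400)
new position p' = (-0.7600, 1.8720, 1.1280)
v + (F/m)dt = (-1.5000, -0.6840, 0.7336)
α = I⁻¹(τ − ω×Iω) = (0.0533, 2.0833, -0.5585)
ω + α·dt = (0.1021, -1.2167, -1.0223)
q⊗(0,ω) = (-0.5229730, -0.0360743, -1.3972281, -0.6877160)
q + ½dt·q⊗(0,ω), renormalized = (0.9152, -0.1676, -0.2408, -0.2764)

p' = (-0.7600, 1.8720, 1.1280)
q' = (0.9152, -0.1676, -0.2408, -0.2764)
v' = (-1.5000, -0.6840, 0.7336)
ω' = (0.1021, -1.2167, -1.0223)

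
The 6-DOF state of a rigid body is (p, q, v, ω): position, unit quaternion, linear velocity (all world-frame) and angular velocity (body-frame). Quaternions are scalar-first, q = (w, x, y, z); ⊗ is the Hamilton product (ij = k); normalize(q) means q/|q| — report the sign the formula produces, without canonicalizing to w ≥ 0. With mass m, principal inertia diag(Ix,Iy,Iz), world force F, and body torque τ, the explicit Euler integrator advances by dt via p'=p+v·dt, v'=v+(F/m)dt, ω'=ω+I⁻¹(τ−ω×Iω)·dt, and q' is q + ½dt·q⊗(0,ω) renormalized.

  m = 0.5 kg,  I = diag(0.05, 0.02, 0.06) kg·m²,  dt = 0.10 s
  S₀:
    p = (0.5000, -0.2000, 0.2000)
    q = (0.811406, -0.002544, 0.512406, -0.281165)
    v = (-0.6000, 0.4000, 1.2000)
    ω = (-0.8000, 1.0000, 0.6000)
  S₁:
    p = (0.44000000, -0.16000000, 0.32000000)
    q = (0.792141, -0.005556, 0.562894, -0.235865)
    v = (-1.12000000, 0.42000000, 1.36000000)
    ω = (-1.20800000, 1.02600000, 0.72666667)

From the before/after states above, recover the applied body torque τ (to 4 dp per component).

rate change Δω = (-0.40800000, 0.02600000, 0.12666667)
precession coupling = (0.0240, 0.0048, 0.0240)
applied torque τ = (-0.1800, 0.0100, 0.1000)

τ = (-0.1800, 0.0100, 0.1000)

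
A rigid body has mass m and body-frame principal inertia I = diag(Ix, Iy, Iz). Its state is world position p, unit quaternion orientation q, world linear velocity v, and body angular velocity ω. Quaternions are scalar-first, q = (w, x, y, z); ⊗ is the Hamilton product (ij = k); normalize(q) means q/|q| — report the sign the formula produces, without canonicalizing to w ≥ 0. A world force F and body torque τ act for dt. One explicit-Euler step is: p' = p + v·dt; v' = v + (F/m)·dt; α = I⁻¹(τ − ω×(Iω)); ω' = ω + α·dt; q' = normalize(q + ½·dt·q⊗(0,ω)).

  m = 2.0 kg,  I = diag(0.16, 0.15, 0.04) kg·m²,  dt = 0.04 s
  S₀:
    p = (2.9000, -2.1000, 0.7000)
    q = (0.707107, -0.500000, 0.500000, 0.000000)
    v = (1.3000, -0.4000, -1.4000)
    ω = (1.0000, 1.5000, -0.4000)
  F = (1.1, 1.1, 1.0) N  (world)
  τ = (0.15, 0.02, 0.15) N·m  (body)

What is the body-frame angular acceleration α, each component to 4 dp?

gyro term ω×Iω = (0.0660, -0.0480, -0.0150)
angular accel α = (0.5250, 0.4533, 4.1250)

α = (0.5250, 0.4533, 4.1250)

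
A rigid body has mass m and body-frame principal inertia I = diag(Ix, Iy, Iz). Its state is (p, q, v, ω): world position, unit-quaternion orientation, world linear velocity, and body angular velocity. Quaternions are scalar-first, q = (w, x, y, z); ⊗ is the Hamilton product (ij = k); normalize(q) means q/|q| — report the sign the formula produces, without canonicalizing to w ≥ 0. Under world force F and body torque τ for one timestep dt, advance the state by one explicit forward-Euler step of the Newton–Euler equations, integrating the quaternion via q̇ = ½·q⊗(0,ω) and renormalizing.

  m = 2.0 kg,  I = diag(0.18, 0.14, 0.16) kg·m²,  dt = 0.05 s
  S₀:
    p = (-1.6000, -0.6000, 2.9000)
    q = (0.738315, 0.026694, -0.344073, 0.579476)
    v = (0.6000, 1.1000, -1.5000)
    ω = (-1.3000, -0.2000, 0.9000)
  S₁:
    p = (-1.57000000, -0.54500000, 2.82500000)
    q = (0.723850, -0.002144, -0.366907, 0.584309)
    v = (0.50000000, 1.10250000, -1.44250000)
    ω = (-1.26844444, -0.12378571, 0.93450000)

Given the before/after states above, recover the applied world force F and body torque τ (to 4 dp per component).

ω₁ − ω₀ = (0.03155556, 0.07621429, 0.03450000)
precession coupling = (-0.0036, -0.0234, -0.0104)
applied torque τ = (0.1100, 0.1900, 0.1000)
v₁ − v₀ = (-0.10000000, 0.00250000, 0.05750000)
m·(v₁−v₀)/dt = (-4.0000, 0.1000, 2.3000)

F = (-4.0000, 0.1000, 2.3000)
τ = (0.1100, 0.1900, 0.1000)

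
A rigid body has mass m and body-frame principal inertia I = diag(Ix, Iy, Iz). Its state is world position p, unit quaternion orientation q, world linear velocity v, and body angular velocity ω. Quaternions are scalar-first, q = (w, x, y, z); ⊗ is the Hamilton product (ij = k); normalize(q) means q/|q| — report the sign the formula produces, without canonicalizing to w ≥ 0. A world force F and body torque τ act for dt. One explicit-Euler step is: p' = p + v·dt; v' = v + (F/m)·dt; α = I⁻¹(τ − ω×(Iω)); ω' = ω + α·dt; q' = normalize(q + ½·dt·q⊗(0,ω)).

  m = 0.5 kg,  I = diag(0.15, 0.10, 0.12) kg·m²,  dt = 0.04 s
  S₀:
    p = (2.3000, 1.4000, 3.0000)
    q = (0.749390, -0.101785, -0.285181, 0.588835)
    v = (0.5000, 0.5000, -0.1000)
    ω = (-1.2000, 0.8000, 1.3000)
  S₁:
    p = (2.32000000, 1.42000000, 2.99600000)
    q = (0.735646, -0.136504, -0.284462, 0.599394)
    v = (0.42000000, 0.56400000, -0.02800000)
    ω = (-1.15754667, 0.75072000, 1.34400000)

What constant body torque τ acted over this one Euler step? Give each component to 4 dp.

τ = (0.1800, -0.1700, 0.1800)

Δω = ω₁−ω₀ = (0.04245333, -0.04928000, 0.04400000)
τ = I·(Δω/dt) + ω₀×(Iω₀) = (0.1800, -0.1700, 0.1800)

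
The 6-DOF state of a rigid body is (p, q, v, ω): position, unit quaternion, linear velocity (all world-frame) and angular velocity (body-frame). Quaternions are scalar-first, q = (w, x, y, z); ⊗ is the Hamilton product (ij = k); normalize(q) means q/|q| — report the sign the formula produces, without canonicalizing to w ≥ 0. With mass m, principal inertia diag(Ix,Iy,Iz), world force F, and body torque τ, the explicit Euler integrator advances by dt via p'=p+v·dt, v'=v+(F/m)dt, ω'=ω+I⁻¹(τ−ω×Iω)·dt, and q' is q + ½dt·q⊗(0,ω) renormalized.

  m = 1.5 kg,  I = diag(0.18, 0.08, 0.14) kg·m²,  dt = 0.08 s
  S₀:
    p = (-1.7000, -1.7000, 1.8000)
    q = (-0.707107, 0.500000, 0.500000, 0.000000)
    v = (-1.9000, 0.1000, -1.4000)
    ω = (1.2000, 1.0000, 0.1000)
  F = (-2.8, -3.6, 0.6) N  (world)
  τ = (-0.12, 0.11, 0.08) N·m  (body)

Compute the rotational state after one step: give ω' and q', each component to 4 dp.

angular accel α = (-0.7000, 1.3150, 1.4286)
ω' = ω + α·dt = (1.1440, 1.1052, 0.2143)
2q̇ = q⊗(0,ω) = (-1.1000000, -0.7985284, -0.7571070, -0.1707107)
q + ½dt·q⊗(0,ω), renormalized = (-0.7496, 0.4671, 0.4688, -0.0068)

ω' = (1.1440, 1.1052, 0.2143)
q' = (-0.7496, 0.4671, 0.4688, -0.0068)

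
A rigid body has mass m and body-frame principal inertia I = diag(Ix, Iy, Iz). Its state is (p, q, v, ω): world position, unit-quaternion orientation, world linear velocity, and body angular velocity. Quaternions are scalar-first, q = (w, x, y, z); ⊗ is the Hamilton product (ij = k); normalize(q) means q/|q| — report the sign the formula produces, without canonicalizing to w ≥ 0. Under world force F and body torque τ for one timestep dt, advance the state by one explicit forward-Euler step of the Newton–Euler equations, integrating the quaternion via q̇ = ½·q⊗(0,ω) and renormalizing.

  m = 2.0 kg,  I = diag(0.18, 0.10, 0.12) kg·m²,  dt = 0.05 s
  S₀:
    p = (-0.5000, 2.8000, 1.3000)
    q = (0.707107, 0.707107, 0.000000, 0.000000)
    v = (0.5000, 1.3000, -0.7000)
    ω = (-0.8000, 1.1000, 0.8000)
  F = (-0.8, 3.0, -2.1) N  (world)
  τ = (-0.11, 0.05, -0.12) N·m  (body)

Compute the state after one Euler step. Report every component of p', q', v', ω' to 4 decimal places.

new position p' = (-0.4750, 2.8650, 1.2650)
v + (F/m)dt = (0.4800, 1.3750, -0.7525)
angular accel α = (-0.7089, 0.8840, -1.5867)
ω + α·dt = (-0.8354, 1.1442, 0.7207)
2q̇ = q⊗(0,ω) = (0.5656856, -0.5656856, 0.2121321, 1.3435033)
q' = normalize(q + ½dt·q⊗(0,ω)) = (0.7207, 0.6924, 0.0053, 0.0336)

p' = (-0.4750, 2.8650, 1.2650)
q' = (0.7207, 0.6924, 0.0053, 0.0336)
v' = (0.4800, 1.3750, -0.7525)
ω' = (-0.8354, 1.1442, 0.7207)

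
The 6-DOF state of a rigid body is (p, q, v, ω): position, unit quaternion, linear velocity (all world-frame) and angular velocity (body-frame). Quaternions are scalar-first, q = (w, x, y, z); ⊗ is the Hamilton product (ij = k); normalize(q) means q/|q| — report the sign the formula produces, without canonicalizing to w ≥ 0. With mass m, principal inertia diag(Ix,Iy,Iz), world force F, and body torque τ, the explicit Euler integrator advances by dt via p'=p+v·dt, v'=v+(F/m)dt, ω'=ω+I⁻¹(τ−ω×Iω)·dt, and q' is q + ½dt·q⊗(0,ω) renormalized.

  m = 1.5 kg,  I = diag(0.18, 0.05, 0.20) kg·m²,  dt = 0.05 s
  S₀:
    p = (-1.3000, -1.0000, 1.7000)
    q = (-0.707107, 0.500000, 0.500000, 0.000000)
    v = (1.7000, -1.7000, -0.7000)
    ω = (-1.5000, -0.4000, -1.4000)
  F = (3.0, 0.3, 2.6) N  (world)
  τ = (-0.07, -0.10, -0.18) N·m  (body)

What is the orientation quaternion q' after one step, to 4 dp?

2q̇ = q⊗(0,ω) = (0.9500000, 0.3606605, 0.9828428, 1.5399498)
q + ½dt·q⊗(0,ω), renormalized = (-0.6824, 0.5083, 0.5239, 0.0384)

q' = (-0.6824, 0.5083, 0.5239, 0.0384)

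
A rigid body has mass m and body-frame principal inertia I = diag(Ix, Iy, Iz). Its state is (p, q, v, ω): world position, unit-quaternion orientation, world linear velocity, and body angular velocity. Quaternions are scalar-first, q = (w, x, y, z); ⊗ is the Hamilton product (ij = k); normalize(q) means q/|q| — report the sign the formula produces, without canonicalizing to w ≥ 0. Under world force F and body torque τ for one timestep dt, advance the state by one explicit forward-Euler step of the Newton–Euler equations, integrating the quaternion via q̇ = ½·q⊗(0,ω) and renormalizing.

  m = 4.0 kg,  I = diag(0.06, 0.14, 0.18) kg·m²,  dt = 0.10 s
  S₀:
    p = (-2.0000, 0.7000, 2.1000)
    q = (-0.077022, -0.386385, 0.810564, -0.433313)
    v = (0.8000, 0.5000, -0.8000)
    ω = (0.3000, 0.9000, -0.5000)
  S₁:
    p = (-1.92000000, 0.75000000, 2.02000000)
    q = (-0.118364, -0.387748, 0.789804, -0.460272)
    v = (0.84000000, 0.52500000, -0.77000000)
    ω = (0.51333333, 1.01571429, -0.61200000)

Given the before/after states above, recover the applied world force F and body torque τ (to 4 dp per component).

F = (1.6000, 1.0000, 1.2000)
τ = (0.1100, 0.1800, -0.1800)

v₁ − v₀ = (0.04000000, 0.02500000, 0.03000000)
m·(v₁−v₀)/dt = (1.6000, 1.0000, 1.2000)
ω₁ − ω₀ = (0.21333333, 0.11571429, -0.11200000)
precession coupling = (-0.0180, 0.0180, 0.0216)
applied torque τ = (0.1100, 0.1800, -0.1800)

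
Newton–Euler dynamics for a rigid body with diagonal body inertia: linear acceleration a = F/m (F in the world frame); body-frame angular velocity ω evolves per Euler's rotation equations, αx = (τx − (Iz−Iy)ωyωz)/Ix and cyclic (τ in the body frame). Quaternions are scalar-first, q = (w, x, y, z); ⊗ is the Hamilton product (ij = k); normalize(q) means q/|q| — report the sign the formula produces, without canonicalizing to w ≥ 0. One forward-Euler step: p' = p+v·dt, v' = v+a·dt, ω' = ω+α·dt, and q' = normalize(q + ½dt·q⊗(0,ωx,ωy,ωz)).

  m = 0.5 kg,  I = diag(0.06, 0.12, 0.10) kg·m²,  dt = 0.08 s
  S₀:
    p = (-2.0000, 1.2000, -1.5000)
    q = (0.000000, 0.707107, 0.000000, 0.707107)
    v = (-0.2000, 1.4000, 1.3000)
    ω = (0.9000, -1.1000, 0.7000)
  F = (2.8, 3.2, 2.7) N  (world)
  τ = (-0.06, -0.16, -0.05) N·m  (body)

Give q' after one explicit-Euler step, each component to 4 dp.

q' = (-0.0452, 0.7367, 0.0056, 0.6746)

2q̇ = q⊗(0,ω) = (-1.1313712, 0.7778177, 0.1414214, -0.7778177)
updated quaternion q' = (-0.0452, 0.7367, 0.0056, 0.6746)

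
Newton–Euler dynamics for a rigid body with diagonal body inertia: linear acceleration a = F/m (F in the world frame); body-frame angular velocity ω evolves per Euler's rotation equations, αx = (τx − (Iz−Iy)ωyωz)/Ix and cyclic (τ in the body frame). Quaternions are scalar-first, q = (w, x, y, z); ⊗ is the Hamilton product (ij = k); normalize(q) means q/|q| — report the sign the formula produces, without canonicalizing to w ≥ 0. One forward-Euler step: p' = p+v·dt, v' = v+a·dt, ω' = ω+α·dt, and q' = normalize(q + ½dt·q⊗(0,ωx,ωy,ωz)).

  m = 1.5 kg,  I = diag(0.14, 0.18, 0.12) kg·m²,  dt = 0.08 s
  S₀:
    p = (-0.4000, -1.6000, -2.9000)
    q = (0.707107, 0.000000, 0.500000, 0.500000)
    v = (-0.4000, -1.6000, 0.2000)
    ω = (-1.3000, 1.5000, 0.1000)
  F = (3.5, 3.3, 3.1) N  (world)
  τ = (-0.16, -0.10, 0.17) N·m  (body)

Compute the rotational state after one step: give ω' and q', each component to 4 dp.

ω' = (-1.3863, 1.4567, 0.2653)
q' = (0.6730, -0.0646, 0.5148, 0.5272)

α = I⁻¹(τ − ω×Iω) = (-1.0786, -0.5411, 2.0667)
new body rate ω' = (-1.3863, 1.4567, 0.2653)
Hamilton product q⊗(0,ω) = (-0.8000000, -1.6192391, 0.4106605, 0.7207107)
updated quaternion q' = (0.6730, -0.0646, 0.5148, 0.5272)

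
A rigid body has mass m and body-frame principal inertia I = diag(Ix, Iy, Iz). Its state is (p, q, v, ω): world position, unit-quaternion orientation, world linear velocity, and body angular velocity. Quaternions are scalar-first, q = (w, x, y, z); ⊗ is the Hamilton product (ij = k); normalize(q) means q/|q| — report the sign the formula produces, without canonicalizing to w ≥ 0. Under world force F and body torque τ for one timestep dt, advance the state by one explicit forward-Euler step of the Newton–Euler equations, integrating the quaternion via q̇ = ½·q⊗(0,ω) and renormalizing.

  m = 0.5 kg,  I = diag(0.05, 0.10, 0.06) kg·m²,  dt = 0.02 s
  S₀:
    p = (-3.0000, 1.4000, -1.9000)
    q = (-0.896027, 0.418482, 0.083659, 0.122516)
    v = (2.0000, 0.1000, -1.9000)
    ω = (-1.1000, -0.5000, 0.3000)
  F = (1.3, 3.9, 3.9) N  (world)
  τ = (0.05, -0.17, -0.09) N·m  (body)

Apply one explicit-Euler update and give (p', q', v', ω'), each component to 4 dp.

linear accel F/m = (2.6000, 7.8000, 7.8000)
p + v·dt = (-2.9600, 1.4020, -1.9380)
v + (F/m)dt = (2.0520, 0.2560, -1.7440)
ω×(Iω) gyroscopic = (0.0060, 0.0033, 0.0275)
α = I⁻¹(τ − ω×Iω) = (0.8800, -1.7330, -1.9583)
ω' = ω + α·dt = (-1.0824, -0.5347, 0.2608)
Hamilton product q⊗(0,ω) = (0.4654049, 1.0719854, 0.1877013, -0.3860242)
q' = normalize(q + ½dt·q⊗(0,ω)) = (-0.8913, 0.4292, 0.0855, 0.1186)

p' = (-2.9600, 1.4020, -1.9380)
q' = (-0.8913, 0.4292, 0.0855, 0.1186)
v' = (2.0520, 0.2560, -1.7440)
ω' = (-1.0824, -0.5347, 0.2608)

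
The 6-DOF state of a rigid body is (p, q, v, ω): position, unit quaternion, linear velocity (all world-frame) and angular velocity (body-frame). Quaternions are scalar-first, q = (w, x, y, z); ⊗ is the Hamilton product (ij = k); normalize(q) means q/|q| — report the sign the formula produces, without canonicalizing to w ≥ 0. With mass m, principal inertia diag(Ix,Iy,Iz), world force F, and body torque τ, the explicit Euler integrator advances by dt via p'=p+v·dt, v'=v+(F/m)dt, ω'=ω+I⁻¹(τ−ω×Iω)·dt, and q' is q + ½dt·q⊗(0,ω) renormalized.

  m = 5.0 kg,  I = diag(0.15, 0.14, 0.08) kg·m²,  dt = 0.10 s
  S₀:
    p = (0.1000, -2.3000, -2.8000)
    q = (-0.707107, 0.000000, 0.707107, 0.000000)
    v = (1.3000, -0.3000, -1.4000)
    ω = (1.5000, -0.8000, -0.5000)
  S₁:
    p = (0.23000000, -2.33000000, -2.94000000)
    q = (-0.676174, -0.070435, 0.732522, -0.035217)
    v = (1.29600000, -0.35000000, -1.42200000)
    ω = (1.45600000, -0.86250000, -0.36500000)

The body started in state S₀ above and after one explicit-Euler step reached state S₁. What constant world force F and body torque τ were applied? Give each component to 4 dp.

F = (-0.2000, -2.5000, -1.1000)
τ = (-0.0900, -0.1400, 0.1200)

rate change Δω = (-0.04400000, -0.06250000, 0.13500000)
precession coupling = (-0.0240, -0.0525, 0.0120)
applied torque τ = (-0.0900, -0.1400, 0.1200)
Δv = v₁−v₀ = (-0.00400000, -0.05000000, -0.02200000)
F = m·Δv/dt = (-0.2000, -2.5000, -1.1000)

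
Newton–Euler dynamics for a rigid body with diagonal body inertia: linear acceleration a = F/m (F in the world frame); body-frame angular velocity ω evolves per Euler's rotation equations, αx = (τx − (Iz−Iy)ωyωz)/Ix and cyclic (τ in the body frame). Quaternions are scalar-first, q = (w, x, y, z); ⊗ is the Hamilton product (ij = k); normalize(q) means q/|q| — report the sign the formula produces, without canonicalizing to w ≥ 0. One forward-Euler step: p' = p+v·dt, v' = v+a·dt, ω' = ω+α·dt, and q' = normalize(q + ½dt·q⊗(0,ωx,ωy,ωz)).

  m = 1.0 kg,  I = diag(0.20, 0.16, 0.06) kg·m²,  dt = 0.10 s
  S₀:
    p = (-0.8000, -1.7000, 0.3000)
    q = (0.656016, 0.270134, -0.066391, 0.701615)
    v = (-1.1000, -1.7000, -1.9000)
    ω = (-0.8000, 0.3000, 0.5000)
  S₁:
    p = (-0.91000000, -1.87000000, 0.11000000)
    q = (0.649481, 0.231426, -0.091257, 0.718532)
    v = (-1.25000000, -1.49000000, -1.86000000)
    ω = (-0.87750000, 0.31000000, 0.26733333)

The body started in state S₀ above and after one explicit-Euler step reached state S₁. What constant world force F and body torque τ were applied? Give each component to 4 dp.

F = (-1.5000, 2.1000, 0.4000)
τ = (-0.1700, -0.0400, -0.1300)

rate change Δω = (-0.07750000, 0.01000000, -0.23266667)
gyro term ω₀×Iω₀ = (-0.0150, -0.0560, 0.0096)
applied torque τ = (-0.1700, -0.0400, -0.1300)
velocity change Δv = (-0.15000000, 0.21000000, 0.04000000)
applied force F = (-1.5000, 2.1000, 0.4000)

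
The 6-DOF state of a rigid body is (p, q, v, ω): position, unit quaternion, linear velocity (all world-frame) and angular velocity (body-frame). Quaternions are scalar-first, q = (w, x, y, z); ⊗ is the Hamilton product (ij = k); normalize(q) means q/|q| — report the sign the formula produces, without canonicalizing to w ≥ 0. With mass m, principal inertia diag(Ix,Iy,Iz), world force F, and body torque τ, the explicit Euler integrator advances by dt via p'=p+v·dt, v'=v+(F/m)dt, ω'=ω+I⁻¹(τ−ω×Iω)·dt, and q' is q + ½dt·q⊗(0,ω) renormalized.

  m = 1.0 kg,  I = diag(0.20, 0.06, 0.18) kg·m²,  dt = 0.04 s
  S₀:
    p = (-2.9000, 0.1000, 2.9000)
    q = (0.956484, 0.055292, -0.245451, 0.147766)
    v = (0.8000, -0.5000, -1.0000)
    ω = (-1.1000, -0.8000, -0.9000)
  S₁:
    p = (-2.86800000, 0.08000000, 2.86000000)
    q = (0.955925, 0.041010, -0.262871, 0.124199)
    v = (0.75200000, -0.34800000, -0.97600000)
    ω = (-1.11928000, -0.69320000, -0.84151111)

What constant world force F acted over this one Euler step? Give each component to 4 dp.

F = (-1.2000, 3.8000, 0.6000)

Δv = v₁−v₀ = (-0.04800000, 0.15200000, 0.02400000)
F = m·Δv/dt = (-1.2000, 3.8000, 0.6000)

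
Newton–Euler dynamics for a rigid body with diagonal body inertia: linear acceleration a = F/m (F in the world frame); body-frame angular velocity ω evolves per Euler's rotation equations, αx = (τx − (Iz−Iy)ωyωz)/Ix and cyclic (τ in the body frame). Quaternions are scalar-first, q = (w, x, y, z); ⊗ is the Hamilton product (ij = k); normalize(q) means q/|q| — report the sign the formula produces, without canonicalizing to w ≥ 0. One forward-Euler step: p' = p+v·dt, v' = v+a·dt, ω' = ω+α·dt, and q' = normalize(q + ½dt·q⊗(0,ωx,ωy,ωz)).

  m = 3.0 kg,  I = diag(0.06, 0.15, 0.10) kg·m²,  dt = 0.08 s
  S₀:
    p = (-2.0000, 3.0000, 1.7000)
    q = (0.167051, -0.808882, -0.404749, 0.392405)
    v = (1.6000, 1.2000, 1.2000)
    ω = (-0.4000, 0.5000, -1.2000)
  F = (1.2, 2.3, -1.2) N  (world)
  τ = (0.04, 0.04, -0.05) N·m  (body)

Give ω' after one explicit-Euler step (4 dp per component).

ω' = (-0.3867, 0.5316, -1.2256)

gyro term ω×Iω = (0.0300, -0.0192, -0.0180)
angular accel α = (0.1667, 0.3947, -0.3200)
ω + α·dt = (-0.3867, 0.5316, -1.2256)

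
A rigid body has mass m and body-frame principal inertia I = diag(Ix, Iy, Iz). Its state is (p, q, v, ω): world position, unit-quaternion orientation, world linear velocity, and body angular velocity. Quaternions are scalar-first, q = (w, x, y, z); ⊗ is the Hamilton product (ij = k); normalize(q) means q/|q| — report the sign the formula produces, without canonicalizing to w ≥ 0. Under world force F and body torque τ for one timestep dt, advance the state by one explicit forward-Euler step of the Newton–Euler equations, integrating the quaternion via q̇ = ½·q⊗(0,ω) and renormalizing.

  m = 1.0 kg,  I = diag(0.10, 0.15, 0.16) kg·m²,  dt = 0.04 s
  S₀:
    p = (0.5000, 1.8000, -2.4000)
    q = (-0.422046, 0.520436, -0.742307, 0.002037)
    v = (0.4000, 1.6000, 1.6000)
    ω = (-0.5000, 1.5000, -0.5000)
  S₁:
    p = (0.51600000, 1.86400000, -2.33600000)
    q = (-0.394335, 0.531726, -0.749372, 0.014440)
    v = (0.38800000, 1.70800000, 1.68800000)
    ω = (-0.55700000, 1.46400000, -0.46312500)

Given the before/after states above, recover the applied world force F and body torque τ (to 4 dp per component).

F = (-0.3000, 2.7000, 2.2000)
τ = (-0.1500, -0.1500, 0.1100)

rate change Δω = (-0.05700000, -0.03600000, 0.03687500)
ω₀×(Iω₀) = (-0.0075, -0.0150, -0.0375)
τ = I·(Δω/dt) + ω₀×(Iω₀) = (-0.1500, -0.1500, 0.1100)
Δv = v₁−v₀ = (-0.01200000, 0.10800000, 0.08800000)
m·(v₁−v₀)/dt = (-0.3000, 2.7000, 2.2000)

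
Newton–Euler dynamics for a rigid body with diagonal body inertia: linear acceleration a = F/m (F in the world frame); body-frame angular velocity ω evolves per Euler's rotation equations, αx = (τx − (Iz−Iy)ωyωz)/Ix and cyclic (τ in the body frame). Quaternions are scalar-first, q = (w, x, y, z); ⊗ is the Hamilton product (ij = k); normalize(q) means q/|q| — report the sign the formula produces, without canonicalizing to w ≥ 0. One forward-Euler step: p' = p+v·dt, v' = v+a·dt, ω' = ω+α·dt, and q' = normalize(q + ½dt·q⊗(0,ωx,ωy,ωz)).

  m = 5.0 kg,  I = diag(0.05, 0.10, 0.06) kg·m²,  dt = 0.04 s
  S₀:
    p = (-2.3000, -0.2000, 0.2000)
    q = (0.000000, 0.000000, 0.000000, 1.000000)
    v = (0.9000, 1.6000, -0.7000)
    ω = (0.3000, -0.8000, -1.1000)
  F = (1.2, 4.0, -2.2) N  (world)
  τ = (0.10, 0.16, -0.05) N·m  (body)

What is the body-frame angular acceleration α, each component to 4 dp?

α = (2.7040, 1.5670, -0.6333)

ω×(Iω) gyroscopic = (-0.0352, 0.0033, -0.0120)
α = I⁻¹(τ − ω×Iω) = (2.7040, 1.5670, -0.6333)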